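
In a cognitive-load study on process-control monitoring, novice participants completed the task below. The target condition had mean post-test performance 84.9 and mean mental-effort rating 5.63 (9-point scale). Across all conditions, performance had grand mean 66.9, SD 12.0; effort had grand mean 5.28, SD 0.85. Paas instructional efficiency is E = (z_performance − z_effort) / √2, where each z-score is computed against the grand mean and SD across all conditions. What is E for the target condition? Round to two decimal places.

z_performance = (84.9 − 66.9) / 12.0 = 18.0000 / 12.0 = 1.5000.
z_effort = (5.63 − 5.28) / 0.85 = 0.3500 / 0.85 = 0.4118.
z_P − z_E = 1.5000 − 0.4118 = 1.0882.
E = 1.0882 / √2 = 1.0882 / 1.41421 = 0.7695 ≈ 0.77.

0.77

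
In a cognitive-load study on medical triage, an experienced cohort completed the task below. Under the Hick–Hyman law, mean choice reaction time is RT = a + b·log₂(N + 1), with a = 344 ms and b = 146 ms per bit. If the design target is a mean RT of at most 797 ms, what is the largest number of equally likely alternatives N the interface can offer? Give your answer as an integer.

Set 344 + 146·log₂(N + 1) ≤ 797.
log₂(N + 1) ≤ (797 − 344) / 146 = 3.1027.
N + 1 ≤ 2^3.1027 = 8.5902.
N ≤ 7.5902, so the largest integer N is 7.

7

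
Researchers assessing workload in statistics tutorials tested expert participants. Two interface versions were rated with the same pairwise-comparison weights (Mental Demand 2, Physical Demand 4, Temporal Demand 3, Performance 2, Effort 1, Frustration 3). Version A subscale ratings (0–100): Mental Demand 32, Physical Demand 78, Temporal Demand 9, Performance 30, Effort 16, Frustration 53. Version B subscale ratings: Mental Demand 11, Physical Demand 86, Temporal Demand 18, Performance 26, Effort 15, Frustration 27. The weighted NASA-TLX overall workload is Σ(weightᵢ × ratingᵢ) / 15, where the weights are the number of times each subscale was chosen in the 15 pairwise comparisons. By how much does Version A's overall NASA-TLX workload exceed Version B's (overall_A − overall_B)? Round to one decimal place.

Version A weighted sum = 2·32 + 4·78 + 3·9 + 2·30 + 1·16 + 3·53 = 64 + 312 + 27 + 60 + 16 + 159 = 638; overall_A = 638/15 = 42.5333.
Version B weighted sum = 2·11 + 4·86 + 3·18 + 2·26 + 1·15 + 3·27 = 22 + 344 + 54 + 52 + 15 + 81 = 568; overall_B = 568/15 = 37.8667.
Difference = 42.5333 − 37.8667 = 4.6666 ≈ 4.7.

4.7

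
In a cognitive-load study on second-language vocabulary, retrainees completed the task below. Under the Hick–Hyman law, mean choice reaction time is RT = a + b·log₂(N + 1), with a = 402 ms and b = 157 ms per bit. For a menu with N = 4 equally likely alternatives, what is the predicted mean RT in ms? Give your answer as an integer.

767

log₂(4 + 1) = log₂(5) = 2.3219.
RT = 402 + 157 × 2.3219 = 402 + 364.5383 = 766.5383 ms.
≈ 767 ms.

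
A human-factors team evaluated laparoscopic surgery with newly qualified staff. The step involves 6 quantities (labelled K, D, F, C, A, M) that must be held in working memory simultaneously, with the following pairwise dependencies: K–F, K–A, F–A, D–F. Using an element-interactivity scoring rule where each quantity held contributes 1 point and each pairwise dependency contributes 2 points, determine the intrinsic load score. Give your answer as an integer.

Count of quantities held simultaneously: 6.
Count of pairwise dependencies listed: 4.
Element contribution: 6 × 1 = 6.
Interaction contribution: 4 × 2 = 8.
Intrinsic load = 6 + 8 = 14.

14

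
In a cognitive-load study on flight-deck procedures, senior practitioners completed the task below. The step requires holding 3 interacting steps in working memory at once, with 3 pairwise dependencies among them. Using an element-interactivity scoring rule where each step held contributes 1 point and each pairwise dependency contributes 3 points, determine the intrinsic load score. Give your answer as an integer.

Element contribution: 3 × 1 = 3.
Interaction contribution: 3 × 3 = 9.
Intrinsic load = 3 + 9 = 12.

12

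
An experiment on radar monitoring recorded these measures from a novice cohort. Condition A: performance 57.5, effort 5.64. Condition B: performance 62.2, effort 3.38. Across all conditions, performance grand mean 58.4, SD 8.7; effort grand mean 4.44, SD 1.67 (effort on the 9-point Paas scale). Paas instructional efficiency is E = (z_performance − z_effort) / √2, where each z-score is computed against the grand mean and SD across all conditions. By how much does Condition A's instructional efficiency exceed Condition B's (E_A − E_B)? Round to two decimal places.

Condition A: z_P = (57.5 − 58.4)/8.7 = -0.1034; z_E = (5.64 − 4.44)/1.67 = 0.7186; E_A = (-0.1034 − 0.7186)/√2 = -0.5812.
Condition B: z_P = (62.2 − 58.4)/8.7 = 0.4368; z_E = (3.38 − 4.44)/1.67 = -0.6347; E_B = (0.4368 − (-0.6347))/√2 = 0.7577.
E_A − E_B = -0.5812 − 0.7577 = -1.3389 ≈ -1.34.

-1.34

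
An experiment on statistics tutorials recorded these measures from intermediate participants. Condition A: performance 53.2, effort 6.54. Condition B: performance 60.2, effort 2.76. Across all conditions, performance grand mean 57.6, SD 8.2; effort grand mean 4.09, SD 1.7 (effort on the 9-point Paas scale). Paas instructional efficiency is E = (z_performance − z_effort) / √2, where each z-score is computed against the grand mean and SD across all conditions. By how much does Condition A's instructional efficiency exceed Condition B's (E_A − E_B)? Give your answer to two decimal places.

Condition A: z_P = (53.2 − 57.6)/8.2 = -0.5366; z_E = (6.54 − 4.09)/1.7 = 1.4412; E_A = (-0.5366 − 1.4412)/√2 = -1.3985.
Condition B: z_P = (60.2 − 57.6)/8.2 = 0.3171; z_E = (2.76 − 4.09)/1.7 = -0.7824; E_B = (0.3171 − (-0.7824))/√2 = 0.7775.
E_A − E_B = -1.3985 − 0.7775 = -2.1760 ≈ -2.18.

-2.18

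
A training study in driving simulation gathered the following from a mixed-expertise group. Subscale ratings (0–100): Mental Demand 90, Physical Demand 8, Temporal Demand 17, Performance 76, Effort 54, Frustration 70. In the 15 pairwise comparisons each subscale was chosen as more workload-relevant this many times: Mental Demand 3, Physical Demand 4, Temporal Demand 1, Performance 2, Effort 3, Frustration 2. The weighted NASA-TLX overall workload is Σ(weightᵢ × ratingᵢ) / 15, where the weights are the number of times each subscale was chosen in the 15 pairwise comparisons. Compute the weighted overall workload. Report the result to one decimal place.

The tallies are the weights (they sum to 15).
Weighted sum = 3·90 + 4·8 + 1·17 + 2·76 + 3·54 + 2·70
            = 270 + 32 + 17 + 152 + 162 + 140 = 773.
Overall workload = 773 / 15 = 51.5333 ≈ 51.5.

51.5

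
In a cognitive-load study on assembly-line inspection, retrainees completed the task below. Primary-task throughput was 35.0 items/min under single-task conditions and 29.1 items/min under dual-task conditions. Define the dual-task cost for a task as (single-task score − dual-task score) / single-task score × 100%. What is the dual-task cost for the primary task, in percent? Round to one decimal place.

Cost = (35.0 − 29.1) / 35.0 × 100%
     = 5.9000 / 35.0 × 100% = 16.8571%.
≈ 16.9%.

16.9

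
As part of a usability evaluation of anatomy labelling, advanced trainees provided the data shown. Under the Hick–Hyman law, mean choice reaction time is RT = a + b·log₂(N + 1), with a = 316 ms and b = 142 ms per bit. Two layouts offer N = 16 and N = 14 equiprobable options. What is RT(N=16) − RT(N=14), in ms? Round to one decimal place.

RT(16) = 316 + 142·log₂(17) = 316 + 142·4.0875 = 896.4250 ms.
RT(14) = 316 + 142·log₂(15) = 316 + 142·3.9069 = 870.7798 ms.
Difference = 896.4250 − 870.7798 = 25.6452 ≈ 25.6 ms.

25.6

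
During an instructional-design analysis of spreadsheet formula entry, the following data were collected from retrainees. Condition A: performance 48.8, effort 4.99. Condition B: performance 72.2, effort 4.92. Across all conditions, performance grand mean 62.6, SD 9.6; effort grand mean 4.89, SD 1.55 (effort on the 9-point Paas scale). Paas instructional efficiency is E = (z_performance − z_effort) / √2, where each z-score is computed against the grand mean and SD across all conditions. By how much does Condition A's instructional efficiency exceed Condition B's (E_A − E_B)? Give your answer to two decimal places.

Condition A: z_P = (48.8 − 62.6)/9.6 = -1.4375; z_E = (4.99 − 4.89)/1.55 = 0.0645; E_A = (-1.4375 − 0.0645)/√2 = -1.0621.
Condition B: z_P = (72.2 − 62.6)/9.6 = 1.0000; z_E = (4.92 − 4.89)/1.55 = 0.0194; E_B = (1.0000 − 0.0194)/√2 = 0.6934.
E_A − E_B = -1.0621 − 0.6934 = -1.7555 ≈ -1.76.

-1.76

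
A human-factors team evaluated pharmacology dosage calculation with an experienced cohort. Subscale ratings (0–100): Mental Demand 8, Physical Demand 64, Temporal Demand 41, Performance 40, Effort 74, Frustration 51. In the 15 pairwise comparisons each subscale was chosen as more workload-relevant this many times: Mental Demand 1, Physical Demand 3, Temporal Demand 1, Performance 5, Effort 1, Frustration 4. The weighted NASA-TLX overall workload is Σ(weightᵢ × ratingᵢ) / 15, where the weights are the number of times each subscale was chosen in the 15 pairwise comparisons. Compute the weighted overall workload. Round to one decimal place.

The tallies are the weights (they sum to 15).
Weighted sum = 1·8 + 3·64 + 1·41 + 5·40 + 1·74 + 4·51
            = 8 + 192 + 41 + 200 + 74 + 204 = 719.
Overall workload = 719 / 15 = 47.9333 ≈ 47.9.

47.9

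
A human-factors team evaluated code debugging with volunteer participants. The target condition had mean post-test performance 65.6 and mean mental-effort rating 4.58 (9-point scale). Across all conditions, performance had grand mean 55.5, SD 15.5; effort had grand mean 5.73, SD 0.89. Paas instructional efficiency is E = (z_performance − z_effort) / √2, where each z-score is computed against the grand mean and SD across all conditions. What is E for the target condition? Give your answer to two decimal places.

z_performance = (65.6 − 55.5) / 15.5 = 10.1000 / 15.5 = 0.6516.
z_effort = (4.58 − 5.73) / 0.89 = -1.1500 / 0.89 = -1.2921.
z_P − z_E = 0.6516 − (-1.2921) = 1.9437.
E = 1.9437 / √2 = 1.9437 / 1.41421 = 1.3744 ≈ 1.37.

1.37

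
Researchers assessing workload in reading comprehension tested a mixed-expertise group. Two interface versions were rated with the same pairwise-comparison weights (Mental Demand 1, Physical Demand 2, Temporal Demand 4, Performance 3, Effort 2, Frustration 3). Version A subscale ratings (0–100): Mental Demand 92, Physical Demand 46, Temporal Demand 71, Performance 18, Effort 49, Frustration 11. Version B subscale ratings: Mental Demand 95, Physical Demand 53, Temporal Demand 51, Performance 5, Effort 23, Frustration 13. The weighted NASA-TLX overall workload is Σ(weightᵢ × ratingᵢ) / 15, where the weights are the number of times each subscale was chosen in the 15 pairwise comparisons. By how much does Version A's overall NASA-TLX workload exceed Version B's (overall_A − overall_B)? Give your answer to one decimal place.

Version A weighted sum = 1·92 + 2·46 + 4·71 + 3·18 + 2·49 + 3·11 = 92 + 92 + 284 + 54 + 98 + 33 = 653; overall_A = 653/15 = 43.5333.
Version B weighted sum = 1·95 + 2·53 + 4·51 + 3·5 + 2·23 + 3·13 = 95 + 106 + 204 + 15 + 46 + 39 = 505; overall_B = 505/15 = 33.6667.
Difference = 43.5333 − 33.6667 = 9.8666 ≈ 9.9.

9.9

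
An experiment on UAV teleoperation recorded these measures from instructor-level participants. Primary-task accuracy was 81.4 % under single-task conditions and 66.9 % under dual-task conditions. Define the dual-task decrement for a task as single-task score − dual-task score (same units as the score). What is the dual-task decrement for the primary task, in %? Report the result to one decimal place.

Decrement = 81.4 − 66.9 = 14.5000 % ≈ 14.5 %.

14.5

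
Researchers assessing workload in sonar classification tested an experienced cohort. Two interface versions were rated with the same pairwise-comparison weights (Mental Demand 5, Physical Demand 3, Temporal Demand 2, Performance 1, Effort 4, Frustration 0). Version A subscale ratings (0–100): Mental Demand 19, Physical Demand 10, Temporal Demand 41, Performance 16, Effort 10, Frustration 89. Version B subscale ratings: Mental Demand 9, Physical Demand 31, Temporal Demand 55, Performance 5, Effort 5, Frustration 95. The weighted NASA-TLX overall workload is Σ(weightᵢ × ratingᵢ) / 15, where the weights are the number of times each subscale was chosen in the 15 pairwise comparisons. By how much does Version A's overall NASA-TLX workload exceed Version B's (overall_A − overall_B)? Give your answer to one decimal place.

Version A weighted sum = 5·19 + 3·10 + 2·41 + 1·16 + 4·10 + 0·89 = 95 + 30 + 82 + 16 + 40 + 0 = 263; overall_A = 263/15 = 17.5333.
Version B weighted sum = 5·9 + 3·31 + 2·55 + 1·5 + 4·5 + 0·95 = 45 + 93 + 110 + 5 + 20 + 0 = 273; overall_B = 273/15 = 18.2000.
Difference = 17.5333 − 18.2000 = -0.6667 ≈ -0.7.

-0.7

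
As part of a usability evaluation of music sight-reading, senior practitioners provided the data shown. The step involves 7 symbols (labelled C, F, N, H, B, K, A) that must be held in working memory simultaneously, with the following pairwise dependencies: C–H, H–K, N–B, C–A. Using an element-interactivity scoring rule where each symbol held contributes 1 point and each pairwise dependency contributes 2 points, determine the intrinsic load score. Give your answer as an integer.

15

Count of symbols held simultaneously: 7.
Count of pairwise dependencies listed: 4.
Element contribution: 7 × 1 = 7.
Interaction contribution: 4 × 2 = 8.
Intrinsic load = 7 + 8 = 15.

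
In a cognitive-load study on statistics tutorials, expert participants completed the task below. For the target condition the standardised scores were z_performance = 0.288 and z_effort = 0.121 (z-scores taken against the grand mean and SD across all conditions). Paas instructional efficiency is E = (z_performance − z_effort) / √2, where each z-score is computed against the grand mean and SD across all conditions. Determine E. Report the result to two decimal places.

0.12

z_P − z_E = 0.288 − 0.121 = 0.1670.
E = 0.1670 / √2 = 0.1670 / 1.41421 = 0.1181 ≈ 0.12.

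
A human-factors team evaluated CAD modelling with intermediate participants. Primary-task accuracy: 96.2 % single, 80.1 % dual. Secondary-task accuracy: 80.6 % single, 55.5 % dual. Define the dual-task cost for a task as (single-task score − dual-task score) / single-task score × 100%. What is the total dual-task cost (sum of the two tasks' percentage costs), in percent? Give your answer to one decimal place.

Primary cost = (96.2 − 80.1) / 96.2 × 100% = 16.7360%.
Secondary cost = (80.6 − 55.5) / 80.6 × 100% = 31.1414%.
Total = 16.7360% + 31.1414% = 47.8774% ≈ 47.9%.

47.9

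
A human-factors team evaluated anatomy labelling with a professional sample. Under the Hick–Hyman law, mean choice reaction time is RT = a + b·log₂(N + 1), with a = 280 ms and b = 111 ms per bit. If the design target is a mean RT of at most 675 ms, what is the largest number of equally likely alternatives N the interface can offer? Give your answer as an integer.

10

Set 280 + 111·log₂(N + 1) ≤ 675.
log₂(N + 1) ≤ (675 − 280) / 111 = 3.5586.
N + 1 ≤ 2^3.5586 = 11.7827.
N ≤ 10.7827, so the largest integer N is 10.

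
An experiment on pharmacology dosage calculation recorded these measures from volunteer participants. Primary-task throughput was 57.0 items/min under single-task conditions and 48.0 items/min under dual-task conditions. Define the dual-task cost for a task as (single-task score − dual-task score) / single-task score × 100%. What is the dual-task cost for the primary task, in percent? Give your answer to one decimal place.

Cost = (57.0 − 48.0) / 57.0 × 100%
     = 9.0000 / 57.0 × 100% = 15.7895%.
≈ 15.8%.

15.8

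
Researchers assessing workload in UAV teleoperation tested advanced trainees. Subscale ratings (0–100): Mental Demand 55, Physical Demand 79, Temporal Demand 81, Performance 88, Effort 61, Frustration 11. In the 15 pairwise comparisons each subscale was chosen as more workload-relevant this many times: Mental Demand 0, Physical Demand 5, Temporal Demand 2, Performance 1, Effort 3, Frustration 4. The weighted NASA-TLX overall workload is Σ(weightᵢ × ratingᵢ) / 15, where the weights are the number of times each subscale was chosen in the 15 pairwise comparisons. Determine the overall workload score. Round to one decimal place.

The tallies are the weights (they sum to 15).
Weighted sum = 0·55 + 5·79 + 2·81 + 1·88 + 3·61 + 4·11
            = 0 + 395 + 162 + 88 + 183 + 44 = 872.
Overall workload = 872 / 15 = 58.1333 ≈ 58.1.

58.1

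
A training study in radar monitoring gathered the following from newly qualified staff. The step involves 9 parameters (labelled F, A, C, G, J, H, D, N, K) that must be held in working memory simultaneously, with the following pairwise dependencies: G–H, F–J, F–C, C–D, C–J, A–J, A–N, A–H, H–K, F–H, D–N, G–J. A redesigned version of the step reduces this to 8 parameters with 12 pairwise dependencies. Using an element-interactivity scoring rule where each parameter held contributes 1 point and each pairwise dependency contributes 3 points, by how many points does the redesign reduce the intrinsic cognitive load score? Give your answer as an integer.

1

Original: 9 × 1 + 12 × 3 = 9 + 36 = 45.
Redesigned: 8 × 1 + 12 × 3 = 8 + 36 = 44.
Reduction = 45 − 44 = 1.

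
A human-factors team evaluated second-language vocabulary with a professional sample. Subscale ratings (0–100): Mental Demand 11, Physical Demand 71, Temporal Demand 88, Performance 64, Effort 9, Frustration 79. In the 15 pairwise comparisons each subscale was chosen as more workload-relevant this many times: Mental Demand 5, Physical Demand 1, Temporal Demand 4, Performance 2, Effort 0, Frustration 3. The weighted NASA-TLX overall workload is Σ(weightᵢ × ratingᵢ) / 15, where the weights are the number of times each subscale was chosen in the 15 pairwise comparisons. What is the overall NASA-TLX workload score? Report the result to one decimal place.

The tallies are the weights (they sum to 15).
Weighted sum = 5·11 + 1·71 + 4·88 + 2·64 + 0·9 + 3·79
            = 55 + 71 + 352 + 128 + 0 + 237 = 843.
Overall workload = 843 / 15 = 56.2000 ≈ 56.2.

56.2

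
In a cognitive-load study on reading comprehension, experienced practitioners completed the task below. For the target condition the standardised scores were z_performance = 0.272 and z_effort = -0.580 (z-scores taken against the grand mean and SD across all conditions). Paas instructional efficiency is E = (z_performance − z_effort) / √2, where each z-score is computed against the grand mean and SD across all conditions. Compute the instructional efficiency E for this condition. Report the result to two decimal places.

0.60

z_P − z_E = 0.272 − (-0.580) = 0.8520.
E = 0.8520 / √2 = 0.8520 / 1.41421 = 0.6025 ≈ 0.60.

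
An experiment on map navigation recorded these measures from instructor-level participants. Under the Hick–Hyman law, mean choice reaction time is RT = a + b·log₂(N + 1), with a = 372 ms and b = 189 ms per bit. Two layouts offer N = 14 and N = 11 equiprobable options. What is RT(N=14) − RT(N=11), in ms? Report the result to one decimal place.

60.8

RT(14) = 372 + 189·log₂(15) = 372 + 189·3.9069 = 1110.4041 ms.
RT(11) = 372 + 189·log₂(12) = 372 + 189·3.5850 = 1049.5650 ms.
Difference = 1110.4041 − 1049.5650 = 60.8391 ≈ 60.8 ms.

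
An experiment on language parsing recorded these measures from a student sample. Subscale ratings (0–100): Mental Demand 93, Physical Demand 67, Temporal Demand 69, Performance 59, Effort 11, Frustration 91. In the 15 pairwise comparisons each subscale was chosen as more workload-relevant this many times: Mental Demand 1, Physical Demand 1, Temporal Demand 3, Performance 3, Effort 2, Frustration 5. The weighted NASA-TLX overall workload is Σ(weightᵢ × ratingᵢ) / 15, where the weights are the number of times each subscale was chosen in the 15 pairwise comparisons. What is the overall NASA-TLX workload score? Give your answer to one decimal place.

68.1

The tallies are the weights (they sum to 15).
Weighted sum = 1·93 + 1·67 + 3·69 + 3·59 + 2·11 + 5·91
            = 93 + 67 + 207 + 177 + 22 + 455 = 1021.
Overall workload = 1021 / 15 = 68.0667 ≈ 68.1.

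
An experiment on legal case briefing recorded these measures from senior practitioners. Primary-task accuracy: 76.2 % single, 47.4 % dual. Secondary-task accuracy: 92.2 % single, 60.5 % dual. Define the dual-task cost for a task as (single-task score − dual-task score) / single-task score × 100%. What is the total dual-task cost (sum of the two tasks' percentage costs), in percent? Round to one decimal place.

Primary cost = (76.2 − 47.4) / 76.2 × 100% = 37.7953%.
Secondary cost = (92.2 − 60.5) / 92.2 × 100% = 34.3818%.
Total = 37.7953% + 34.3818% = 72.1771% ≈ 72.2%.

72.2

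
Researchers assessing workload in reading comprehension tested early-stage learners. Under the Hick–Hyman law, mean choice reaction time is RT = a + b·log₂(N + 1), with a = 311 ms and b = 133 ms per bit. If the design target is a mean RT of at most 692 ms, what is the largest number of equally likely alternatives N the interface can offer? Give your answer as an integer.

6

Set 311 + 133·log₂(N + 1) ≤ 692.
log₂(N + 1) ≤ (692 − 311) / 133 = 2.8647.
N + 1 ≤ 2^2.8647 = 7.2838.
N ≤ 6.2838, so the largest integer N is 6.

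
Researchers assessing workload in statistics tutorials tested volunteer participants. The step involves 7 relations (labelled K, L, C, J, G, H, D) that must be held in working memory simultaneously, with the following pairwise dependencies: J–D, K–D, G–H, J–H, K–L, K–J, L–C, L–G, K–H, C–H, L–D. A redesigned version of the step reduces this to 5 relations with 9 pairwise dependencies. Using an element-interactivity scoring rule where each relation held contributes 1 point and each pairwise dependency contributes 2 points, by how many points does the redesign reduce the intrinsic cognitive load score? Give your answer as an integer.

6

Original: 7 × 1 + 11 × 2 = 7 + 22 = 29.
Redesigned: 5 × 1 + 9 × 2 = 5 + 18 = 23.
Reduction = 29 − 23 = 6.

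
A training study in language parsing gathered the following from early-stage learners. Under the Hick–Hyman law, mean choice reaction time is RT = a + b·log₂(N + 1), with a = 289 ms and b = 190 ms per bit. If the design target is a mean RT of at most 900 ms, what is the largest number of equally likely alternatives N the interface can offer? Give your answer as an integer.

8

Set 289 + 190·log₂(N + 1) ≤ 900.
log₂(N + 1) ≤ (900 − 289) / 190 = 3.2158.
N + 1 ≤ 2^3.2158 = 9.2908.
N ≤ 8.2908, so the largest integer N is 8.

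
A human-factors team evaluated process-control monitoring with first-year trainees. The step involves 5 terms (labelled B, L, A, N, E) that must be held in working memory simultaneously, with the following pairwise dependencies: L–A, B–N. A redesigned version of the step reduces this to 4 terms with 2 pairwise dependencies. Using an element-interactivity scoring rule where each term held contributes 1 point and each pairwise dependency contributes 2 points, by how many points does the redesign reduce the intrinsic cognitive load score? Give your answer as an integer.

Original: 5 × 1 + 2 × 2 = 5 + 4 = 9.
Redesigned: 4 × 1 + 2 × 2 = 4 + 4 = 8.
Reduction = 9 − 8 = 1.

1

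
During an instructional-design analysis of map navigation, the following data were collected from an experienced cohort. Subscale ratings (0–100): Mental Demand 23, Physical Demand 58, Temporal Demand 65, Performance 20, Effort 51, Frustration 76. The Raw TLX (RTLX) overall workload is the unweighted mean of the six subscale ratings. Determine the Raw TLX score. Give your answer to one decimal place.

48.8

Sum of ratings = 23 + 58 + 65 + 20 + 51 + 76 = 293.
RTLX = 293 / 6 = 48.8333 ≈ 48.8.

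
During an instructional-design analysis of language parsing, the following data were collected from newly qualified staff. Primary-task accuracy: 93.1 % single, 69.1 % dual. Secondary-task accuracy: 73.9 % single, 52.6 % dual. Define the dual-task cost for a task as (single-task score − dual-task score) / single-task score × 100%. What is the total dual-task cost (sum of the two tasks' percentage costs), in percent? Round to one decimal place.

Primary cost = (93.1 − 69.1) / 93.1 × 100% = 25.7787%.
Secondary cost = (73.9 − 52.6) / 73.9 × 100% = 28.8227%.
Total = 25.7787% + 28.8227% = 54.6014% ≈ 54.6%.

54.6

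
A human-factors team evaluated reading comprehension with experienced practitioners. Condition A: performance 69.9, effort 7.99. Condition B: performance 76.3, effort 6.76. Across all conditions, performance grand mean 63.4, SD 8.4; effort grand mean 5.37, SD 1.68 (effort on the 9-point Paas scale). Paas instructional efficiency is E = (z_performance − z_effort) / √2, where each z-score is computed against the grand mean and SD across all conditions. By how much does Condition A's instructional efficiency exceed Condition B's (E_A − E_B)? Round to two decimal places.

-1.06

Condition A: z_P = (69.9 − 63.4)/8.4 = 0.7738; z_E = (7.99 − 5.37)/1.68 = 1.5595; E_A = (0.7738 − 1.5595)/√2 = -0.5556.
Condition B: z_P = (76.3 − 63.4)/8.4 = 1.5357; z_E = (6.76 − 5.37)/1.68 = 0.8274; E_B = (1.5357 − 0.8274)/√2 = 0.5008.
E_A − E_B = -0.5556 − 0.5008 = -1.0564 ≈ -1.06.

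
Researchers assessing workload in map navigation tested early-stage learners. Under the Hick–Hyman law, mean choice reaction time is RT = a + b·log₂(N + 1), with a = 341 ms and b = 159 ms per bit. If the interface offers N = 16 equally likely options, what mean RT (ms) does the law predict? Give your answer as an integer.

991

log₂(16 + 1) = log₂(17) = 4.0875.
RT = 341 + 159 × 4.0875 = 341 + 649.9125 = 990.9125 ms.
≈ 991 ms.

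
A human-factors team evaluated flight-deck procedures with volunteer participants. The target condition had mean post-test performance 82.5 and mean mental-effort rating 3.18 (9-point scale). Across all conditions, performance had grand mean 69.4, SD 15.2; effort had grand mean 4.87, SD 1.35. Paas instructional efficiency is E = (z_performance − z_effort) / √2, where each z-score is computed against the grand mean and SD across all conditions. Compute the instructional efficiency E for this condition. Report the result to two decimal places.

z_performance = (82.5 − 69.4) / 15.2 = 13.1000 / 15.2 = 0.8618.
z_effort = (3.18 − 4.87) / 1.35 = -1.6900 / 1.35 = -1.2519.
z_P − z_E = 0.8618 − (-1.2519) = 2.1137.
E = 2.1137 / √2 = 2.1137 / 1.41421 = 1.4946 ≈ 1.49.

1.49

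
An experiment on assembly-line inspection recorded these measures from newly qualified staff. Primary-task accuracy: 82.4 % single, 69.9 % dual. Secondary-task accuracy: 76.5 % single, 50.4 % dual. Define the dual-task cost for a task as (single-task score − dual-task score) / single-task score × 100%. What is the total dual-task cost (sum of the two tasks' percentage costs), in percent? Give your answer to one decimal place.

Primary cost = (82.4 − 69.9) / 82.4 × 100% = 15.1699%.
Secondary cost = (76.5 − 50.4) / 76.5 × 100% = 34.1176%.
Total = 15.1699% + 34.1176% = 49.2875% ≈ 49.3%.

49.3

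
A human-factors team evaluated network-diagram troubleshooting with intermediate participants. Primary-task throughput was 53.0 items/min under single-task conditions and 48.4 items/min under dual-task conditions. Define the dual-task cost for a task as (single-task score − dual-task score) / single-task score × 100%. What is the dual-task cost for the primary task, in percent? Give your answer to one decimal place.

8.7

Cost = (53.0 − 48.4) / 53.0 × 100%
     = 4.6000 / 53.0 × 100% = 8.6792%.
≈ 8.7%.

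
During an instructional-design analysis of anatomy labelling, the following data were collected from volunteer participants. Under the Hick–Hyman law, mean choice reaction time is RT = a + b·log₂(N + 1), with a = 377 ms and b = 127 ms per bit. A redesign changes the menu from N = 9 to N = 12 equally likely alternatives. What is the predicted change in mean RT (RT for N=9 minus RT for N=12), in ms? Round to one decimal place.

RT(9) = 377 + 127·log₂(10) = 377 + 127·3.3219 = 798.8813 ms.
RT(12) = 377 + 127·log₂(13) = 377 + 127·3.7004 = 846.9508 ms.
Difference = 798.8813 − 846.9508 = -48.0695 ≈ -48.1 ms.

-48.1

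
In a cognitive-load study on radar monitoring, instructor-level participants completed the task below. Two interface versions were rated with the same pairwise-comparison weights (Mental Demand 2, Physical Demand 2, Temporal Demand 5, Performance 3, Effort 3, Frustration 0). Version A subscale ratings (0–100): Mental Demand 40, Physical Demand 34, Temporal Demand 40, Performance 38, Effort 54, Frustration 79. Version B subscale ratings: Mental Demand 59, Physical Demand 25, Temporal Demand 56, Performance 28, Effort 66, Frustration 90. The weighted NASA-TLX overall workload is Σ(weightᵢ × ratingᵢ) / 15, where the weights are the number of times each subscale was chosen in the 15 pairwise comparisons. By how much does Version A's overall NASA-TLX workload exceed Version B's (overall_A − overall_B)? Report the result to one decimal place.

-7.1

Version A weighted sum = 2·40 + 2·34 + 5·40 + 3·38 + 3·54 + 0·79 = 80 + 68 + 200 + 114 + 162 + 0 = 624; overall_A = 624/15 = 41.6000.
Version B weighted sum = 2·59 + 2·25 + 5·56 + 3·28 + 3·66 + 0·90 = 118 + 50 + 280 + 84 + 198 + 0 = 730; overall_B = 730/15 = 48.6667.
Difference = 41.6000 − 48.6667 = -7.0667 ≈ -7.1.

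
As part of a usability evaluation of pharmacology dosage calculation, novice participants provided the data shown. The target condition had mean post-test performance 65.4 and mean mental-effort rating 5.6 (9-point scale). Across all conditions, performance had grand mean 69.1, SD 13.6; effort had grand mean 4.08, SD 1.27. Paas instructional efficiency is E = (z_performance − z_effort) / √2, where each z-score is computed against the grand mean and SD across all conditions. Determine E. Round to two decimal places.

-1.04

z_performance = (65.4 − 69.1) / 13.6 = -3.7000 / 13.6 = -0.2721.
z_effort = (5.6 − 4.08) / 1.27 = 1.5200 / 1.27 = 1.1969.
z_P − z_E = -0.2721 − 1.1969 = -1.4690.
E = -1.4690 / √2 = -1.4690 / 1.41421 = -1.0387 ≈ -1.04.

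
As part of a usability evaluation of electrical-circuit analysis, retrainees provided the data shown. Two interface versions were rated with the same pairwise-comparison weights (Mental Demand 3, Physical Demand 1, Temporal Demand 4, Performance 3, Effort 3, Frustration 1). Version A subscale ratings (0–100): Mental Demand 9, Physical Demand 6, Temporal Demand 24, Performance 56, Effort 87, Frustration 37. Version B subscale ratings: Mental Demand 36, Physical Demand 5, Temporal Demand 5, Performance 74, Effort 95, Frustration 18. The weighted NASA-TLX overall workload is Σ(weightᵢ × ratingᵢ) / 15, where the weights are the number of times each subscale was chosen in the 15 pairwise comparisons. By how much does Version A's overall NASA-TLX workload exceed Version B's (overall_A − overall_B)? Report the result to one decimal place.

-4.2

Version A weighted sum = 3·9 + 1·6 + 4·24 + 3·56 + 3·87 + 1·37 = 27 + 6 + 96 + 168 + 261 + 37 = 595; overall_A = 595/15 = 39.6667.
Version B weighted sum = 3·36 + 1·5 + 4·5 + 3·74 + 3·95 + 1·18 = 108 + 5 + 20 + 222 + 285 + 18 = 658; overall_B = 658/15 = 43.8667.
Difference = 39.6667 − 43.8667 = -4.2000 ≈ -4.2.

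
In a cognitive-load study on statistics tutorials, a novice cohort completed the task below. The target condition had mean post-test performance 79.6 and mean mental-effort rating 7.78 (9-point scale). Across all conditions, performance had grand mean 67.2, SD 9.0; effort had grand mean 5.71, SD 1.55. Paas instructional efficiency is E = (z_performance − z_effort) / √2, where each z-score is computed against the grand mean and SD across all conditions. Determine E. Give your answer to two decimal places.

0.03

z_performance = (79.6 − 67.2) / 9.0 = 12.4000 / 9.0 = 1.3778.
z_effort = (7.78 − 5.71) / 1.55 = 2.0700 / 1.55 = 1.3355.
z_P − z_E = 1.3778 − 1.3355 = 0.0423.
E = 0.0423 / √2 = 0.0423 / 1.41421 = 0.0299 ≈ 0.03.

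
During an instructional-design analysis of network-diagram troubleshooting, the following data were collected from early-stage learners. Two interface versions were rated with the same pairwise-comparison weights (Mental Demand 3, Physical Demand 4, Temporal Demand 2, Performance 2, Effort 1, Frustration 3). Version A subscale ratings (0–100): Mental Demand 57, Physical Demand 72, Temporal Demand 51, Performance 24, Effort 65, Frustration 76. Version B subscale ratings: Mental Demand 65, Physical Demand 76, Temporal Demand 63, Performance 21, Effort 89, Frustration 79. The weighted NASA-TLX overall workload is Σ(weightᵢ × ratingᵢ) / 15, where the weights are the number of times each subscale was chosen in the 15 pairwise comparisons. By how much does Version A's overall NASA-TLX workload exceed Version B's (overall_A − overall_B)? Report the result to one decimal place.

-6.1

Version A weighted sum = 3·57 + 4·72 + 2·51 + 2·24 + 1·65 + 3·76 = 171 + 288 + 102 + 48 + 65 + 228 = 902; overall_A = 902/15 = 60.1333.
Version B weighted sum = 3·65 + 4·76 + 2·63 + 2·21 + 1·89 + 3·79 = 195 + 304 + 126 + 42 + 89 + 237 = 993; overall_B = 993/15 = 66.2000.
Difference = 60.1333 − 66.2000 = -6.0667 ≈ -6.1.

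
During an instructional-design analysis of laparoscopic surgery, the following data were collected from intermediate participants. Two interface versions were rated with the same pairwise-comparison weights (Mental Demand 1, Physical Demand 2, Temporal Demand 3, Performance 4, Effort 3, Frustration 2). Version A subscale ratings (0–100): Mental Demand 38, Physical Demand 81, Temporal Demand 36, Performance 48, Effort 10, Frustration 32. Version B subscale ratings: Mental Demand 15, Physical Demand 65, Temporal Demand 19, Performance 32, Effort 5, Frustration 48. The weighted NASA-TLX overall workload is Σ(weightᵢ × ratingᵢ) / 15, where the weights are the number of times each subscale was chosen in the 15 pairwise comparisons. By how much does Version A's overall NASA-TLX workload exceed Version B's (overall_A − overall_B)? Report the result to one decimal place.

Version A weighted sum = 1·38 + 2·81 + 3·36 + 4·48 + 3·10 + 2·32 = 38 + 162 + 108 + 192 + 30 + 64 = 594; overall_A = 594/15 = 39.6000.
Version B weighted sum = 1·15 + 2·65 + 3·19 + 4·32 + 3·5 + 2·48 = 15 + 130 + 57 + 128 + 15 + 96 = 441; overall_B = 441/15 = 29.4000.
Difference = 39.6000 − 29.4000 = 10.2000 ≈ 10.2.

10.2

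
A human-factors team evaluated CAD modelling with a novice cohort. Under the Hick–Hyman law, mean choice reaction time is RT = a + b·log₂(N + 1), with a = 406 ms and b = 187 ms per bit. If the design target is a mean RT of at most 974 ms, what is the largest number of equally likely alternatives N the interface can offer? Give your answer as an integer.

7

Set 406 + 187·log₂(N + 1) ≤ 974.
log₂(N + 1) ≤ (974 − 406) / 187 = 3.0374.
N + 1 ≤ 2^3.0374 = 8.2101.
N ≤ 7.2101, so the largest integer N is 7.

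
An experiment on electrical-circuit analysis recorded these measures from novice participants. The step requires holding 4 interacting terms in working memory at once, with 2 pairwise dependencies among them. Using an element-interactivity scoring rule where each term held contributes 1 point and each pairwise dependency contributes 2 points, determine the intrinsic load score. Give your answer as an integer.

8

Element contribution: 4 × 1 = 4.
Interaction contribution: 2 × 2 = 4.
Intrinsic load = 4 + 4 = 8.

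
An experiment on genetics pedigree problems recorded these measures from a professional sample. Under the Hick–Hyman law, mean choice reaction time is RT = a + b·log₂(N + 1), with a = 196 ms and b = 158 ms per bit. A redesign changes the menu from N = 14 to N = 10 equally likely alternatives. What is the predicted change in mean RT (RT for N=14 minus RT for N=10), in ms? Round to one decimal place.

RT(14) = 196 + 158·log₂(15) = 196 + 158·3.9069 = 813.2902 ms.
RT(10) = 196 + 158·log₂(11) = 196 + 158·3.4594 = 742.5852 ms.
Difference = 813.2902 − 742.5852 = 70.7050 ≈ 70.7 ms.

70.7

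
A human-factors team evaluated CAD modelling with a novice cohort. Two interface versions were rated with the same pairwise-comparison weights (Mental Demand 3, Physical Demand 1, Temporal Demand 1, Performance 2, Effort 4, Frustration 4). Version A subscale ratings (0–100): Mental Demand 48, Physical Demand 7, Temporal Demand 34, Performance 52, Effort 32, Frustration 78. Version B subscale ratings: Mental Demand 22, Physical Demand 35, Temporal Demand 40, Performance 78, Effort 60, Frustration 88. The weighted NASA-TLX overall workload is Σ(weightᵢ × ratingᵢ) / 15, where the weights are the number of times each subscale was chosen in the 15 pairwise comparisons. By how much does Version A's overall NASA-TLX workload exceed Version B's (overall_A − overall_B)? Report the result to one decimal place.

-10.7

Version A weighted sum = 3·48 + 1·7 + 1·34 + 2·52 + 4·32 + 4·78 = 144 + 7 + 34 + 104 + 128 + 312 = 729; overall_A = 729/15 = 48.6000.
Version B weighted sum = 3·22 + 1·35 + 1·40 + 2·78 + 4·60 + 4·88 = 66 + 35 + 40 + 156 + 240 + 352 = 889; overall_B = 889/15 = 59.2667.
Difference = 48.6000 − 59.2667 = -10.6667 ≈ -10.7.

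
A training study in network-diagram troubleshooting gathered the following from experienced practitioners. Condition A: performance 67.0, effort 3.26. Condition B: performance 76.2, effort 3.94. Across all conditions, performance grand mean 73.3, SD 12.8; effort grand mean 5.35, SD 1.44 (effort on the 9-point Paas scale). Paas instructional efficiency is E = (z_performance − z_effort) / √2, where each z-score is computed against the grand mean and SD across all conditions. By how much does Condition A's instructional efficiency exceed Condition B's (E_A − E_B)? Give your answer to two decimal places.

-0.17

Condition A: z_P = (67.0 − 73.3)/12.8 = -0.4922; z_E = (3.26 − 5.35)/1.44 = -1.4514; E_A = (-0.4922 − (-1.4514))/√2 = 0.6783.
Condition B: z_P = (76.2 − 73.3)/12.8 = 0.2266; z_E = (3.94 − 5.35)/1.44 = -0.9792; E_B = (0.2266 − (-0.9792))/√2 = 0.8526.
E_A − E_B = 0.6783 − 0.8526 = -0.1743 ≈ -0.17.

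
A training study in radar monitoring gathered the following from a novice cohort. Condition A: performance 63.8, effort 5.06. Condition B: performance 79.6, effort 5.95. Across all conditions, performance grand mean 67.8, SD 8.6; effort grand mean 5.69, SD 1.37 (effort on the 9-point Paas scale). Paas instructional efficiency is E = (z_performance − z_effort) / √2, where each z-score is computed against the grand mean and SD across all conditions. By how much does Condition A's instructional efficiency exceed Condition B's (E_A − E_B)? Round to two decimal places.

Condition A: z_P = (63.8 − 67.8)/8.6 = -0.4651; z_E = (5.06 − 5.69)/1.37 = -0.4599; E_A = (-0.4651 − (-0.4599))/√2 = -0.0037.
Condition B: z_P = (79.6 − 67.8)/8.6 = 1.3721; z_E = (5.95 − 5.69)/1.37 = 0.1898; E_B = (1.3721 − 0.1898)/√2 = 0.8360.
E_A − E_B = -0.0037 − 0.8360 = -0.8397 ≈ -0.84.

-0.84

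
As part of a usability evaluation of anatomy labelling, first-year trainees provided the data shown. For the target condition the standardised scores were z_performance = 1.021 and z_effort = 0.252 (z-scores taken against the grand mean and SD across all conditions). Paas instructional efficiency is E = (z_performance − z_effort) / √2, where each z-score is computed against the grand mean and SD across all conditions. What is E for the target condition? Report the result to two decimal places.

0.54

z_P − z_E = 1.021 − 0.252 = 0.7690.
E = 0.7690 / √2 = 0.7690 / 1.41421 = 0.5438 ≈ 0.54.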